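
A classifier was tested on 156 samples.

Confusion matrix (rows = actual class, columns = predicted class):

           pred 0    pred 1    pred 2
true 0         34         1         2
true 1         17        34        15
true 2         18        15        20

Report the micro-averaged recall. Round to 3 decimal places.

Micro-averaging pools counts across classes: ΣTP=88, ΣFP=68, ΣFN=68.
Micro-recall = TP/(TP+FN) on pooled counts = 0.564 (equals overall accuracy in single-label multiclass).

0.564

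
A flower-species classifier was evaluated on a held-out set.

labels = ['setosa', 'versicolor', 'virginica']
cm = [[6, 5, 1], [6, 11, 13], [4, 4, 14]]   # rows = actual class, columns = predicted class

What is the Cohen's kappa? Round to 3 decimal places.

0.214

Observed agreement pₒ = trace/N = 31/64 = 0.4844
Expected agreement pₑ = Σ (rowᵢ·colᵢ)/N² = (12·16 + 30·20 + 22·28)/64² = 0.3438
κ = (pₒ − pₑ)/(1 − pₑ) = (0.4844 − 0.3438)/(1 − 0.3438) = 0.214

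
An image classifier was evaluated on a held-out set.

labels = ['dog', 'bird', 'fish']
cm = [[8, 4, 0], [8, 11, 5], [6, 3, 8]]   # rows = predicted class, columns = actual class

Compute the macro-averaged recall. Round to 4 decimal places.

Per-class recall (TP/(TP+FN)):
  dog: TP=8, FN=8+6=14 → 8/22 = 0.36364
  bird: TP=11, FN=4+3=7 → 11/18 = 0.61111
  fish: TP=8, FN=0+5=5 → 8/13 = 0.61538
Macro-recall = mean = (0.36364 + 0.61111 + 0.61538) / 3 = 0.5300

0.5300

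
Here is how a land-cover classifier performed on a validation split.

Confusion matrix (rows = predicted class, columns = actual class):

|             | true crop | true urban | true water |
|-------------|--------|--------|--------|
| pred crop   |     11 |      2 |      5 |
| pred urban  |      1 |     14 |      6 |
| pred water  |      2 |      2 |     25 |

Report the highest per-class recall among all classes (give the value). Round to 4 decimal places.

Per-class recall (TP/(TP+FN)):
  crop: TP=11, FN=1+2=3 → 11/14 = 0.78571
  urban: TP=14, FN=2+2=4 → 14/18 = 0.77778
  water: TP=25, FN=5+6=11 → 25/36 = 0.69444
Highest is class 'crop' with recall = 0.7857.

0.7857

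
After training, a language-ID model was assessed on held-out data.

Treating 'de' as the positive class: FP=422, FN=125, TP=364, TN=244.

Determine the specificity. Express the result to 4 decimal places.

Specificity = TN/(TN+FP) = 244/(244+422) = 0.3664

0.3664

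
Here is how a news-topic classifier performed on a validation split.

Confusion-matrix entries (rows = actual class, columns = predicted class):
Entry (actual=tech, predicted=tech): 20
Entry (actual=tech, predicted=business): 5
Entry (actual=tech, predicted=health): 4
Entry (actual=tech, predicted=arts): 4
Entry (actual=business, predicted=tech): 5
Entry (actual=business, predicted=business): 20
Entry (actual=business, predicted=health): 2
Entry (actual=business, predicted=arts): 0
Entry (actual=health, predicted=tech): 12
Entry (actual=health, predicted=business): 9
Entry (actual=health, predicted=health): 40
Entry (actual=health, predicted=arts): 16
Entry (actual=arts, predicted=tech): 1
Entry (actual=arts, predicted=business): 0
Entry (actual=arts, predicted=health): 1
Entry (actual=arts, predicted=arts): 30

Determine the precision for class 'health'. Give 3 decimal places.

Treat 'health' as positive and all other classes as negative.
precision = TP/(TP+FP).
health: TP=40, FP=4+2+1=7 → 40/47 = 0.8511

0.851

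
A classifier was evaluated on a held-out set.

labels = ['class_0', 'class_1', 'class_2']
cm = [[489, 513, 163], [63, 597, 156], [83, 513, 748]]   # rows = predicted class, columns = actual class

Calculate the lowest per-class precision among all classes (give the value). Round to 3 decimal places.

0.420

Per-class precision (TP/(TP+FP)):
  class_0: TP=489, FP=513+163=676 → 489/1165 = 0.4197
  class_1: TP=597, FP=63+156=219 → 597/816 = 0.7316
  class_2: TP=748, FP=83+513=596 → 748/1344 = 0.5565
Lowest is class 'class_0' with precision = 0.420.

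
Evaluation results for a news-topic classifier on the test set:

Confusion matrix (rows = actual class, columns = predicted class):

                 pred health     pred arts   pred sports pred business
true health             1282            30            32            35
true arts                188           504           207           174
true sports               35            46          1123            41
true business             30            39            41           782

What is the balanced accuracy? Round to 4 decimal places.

0.7945

Balanced accuracy = mean of per-class recall.
  health: recall = 1282/1379 = 0.92966
  arts: recall = 504/1073 = 0.46971
  sports: recall = 1123/1245 = 0.90201
  business: recall = 782/892 = 0.87668
Mean = (0.92966 + 0.46971 + 0.90201 + 0.87668) / 4 = 0.7945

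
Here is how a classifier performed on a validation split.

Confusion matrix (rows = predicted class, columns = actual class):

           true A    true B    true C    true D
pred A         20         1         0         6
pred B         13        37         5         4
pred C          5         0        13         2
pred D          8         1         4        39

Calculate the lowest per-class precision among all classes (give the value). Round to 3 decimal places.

0.627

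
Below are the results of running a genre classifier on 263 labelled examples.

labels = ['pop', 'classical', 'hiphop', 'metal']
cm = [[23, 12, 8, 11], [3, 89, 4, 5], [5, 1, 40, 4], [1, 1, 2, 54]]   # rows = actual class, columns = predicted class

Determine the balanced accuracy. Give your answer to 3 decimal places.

0.760

Balanced accuracy = mean of per-class recall.
  pop: recall = 23/54 = 0.4259
  classical: recall = 89/101 = 0.8812
  hiphop: recall = 40/50 = 0.8000
  metal: recall = 54/58 = 0.9310
Mean = (0.4259 + 0.8812 + 0.8000 + 0.9310) / 4 = 0.760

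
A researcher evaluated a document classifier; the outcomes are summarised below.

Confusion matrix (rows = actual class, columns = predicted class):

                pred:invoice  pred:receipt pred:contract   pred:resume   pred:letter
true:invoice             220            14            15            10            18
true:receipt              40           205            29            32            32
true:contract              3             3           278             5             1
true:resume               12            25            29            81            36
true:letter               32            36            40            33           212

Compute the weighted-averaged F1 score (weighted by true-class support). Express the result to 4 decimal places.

0.6831

Per-class F1 score (2·TP/(2·TP+FP+FN)):
  invoice: TP=220, FP=40+3+12+32=87, FN=14+15+10+18=57 → 440/584 = 0.75342
  receipt: TP=205, FP=14+3+25+36=78, FN=40+29+32+32=133 → 410/621 = 0.66023
  contract: TP=278, FP=15+29+29+40=113, FN=3+3+5+1=12 → 556/681 = 0.81645
  resume: TP=81, FP=10+32+5+33=80, FN=12+25+29+36=102 → 162/344 = 0.47093
  letter: TP=212, FP=18+32+1+36=87, FN=32+36+40+33=141 → 424/652 = 0.65031
Weighted-F1 score = Σ (supportᵢ/N)·F1 scoreᵢ with N=1441: (277/1441)·0.75342 + (338/1441)·0.66023 + (290/1441)·0.81645 + (183/1441)·0.47093 + (353/1441)·0.65031 = 0.6831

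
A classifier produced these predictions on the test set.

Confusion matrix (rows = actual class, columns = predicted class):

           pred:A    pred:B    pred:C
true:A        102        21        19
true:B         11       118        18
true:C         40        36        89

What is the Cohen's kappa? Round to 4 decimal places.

Observed agreement pₒ = trace/N = 309/454 = 0.68062
Expected agreement pₑ = Σ (rowᵢ·colᵢ)/N² = (142·153 + 147·175 + 165·126)/454² = 0.33108
κ = (pₒ − pₑ)/(1 − pₑ) = (0.68062 − 0.33108)/(1 − 0.33108) = 0.5225

0.5225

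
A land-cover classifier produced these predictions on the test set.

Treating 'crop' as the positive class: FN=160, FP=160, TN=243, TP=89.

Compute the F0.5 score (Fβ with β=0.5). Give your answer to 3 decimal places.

0.357

Fβ = (1+β²)·TP / ((1+β²)·TP + β²·FN + FP), with β²=1/4
= 1.25·89 / (1.25·89 + 0.25·160 + 160) = 0.357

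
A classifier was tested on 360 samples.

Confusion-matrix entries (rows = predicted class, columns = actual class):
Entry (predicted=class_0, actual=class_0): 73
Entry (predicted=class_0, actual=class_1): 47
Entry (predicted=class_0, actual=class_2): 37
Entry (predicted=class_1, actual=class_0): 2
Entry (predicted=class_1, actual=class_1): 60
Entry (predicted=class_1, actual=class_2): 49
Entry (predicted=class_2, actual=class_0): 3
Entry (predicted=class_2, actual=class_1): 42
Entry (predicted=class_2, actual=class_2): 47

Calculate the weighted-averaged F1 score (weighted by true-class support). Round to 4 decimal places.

0.4800

Per-class F1 score (2·TP/(2·TP+FP+FN)):
  class_0: TP=73, FP=47+37=84, FN=2+3=5 → 146/235 = 0.62128
  class_1: TP=60, FP=2+49=51, FN=47+42=89 → 120/260 = 0.46154
  class_2: TP=47, FP=3+42=45, FN=37+49=86 → 94/225 = 0.41778
Weighted-F1 score = Σ (supportᵢ/N)·F1 scoreᵢ with N=360: (78/360)·0.62128 + (149/360)·0.46154 + (133/360)·0.41778 = 0.4800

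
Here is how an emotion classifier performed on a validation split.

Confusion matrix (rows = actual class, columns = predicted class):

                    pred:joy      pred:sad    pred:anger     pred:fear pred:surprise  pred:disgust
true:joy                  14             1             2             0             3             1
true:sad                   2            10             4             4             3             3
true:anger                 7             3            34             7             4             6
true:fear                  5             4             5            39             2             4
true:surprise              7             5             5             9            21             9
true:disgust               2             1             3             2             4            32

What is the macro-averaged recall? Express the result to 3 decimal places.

0.562

Per-class recall (TP/(TP+FN)):
  joy: TP=14, FN=1+2+0+3+1=7 → 14/21 = 0.6667
  sad: TP=10, FN=2+4+4+3+3=16 → 10/26 = 0.3846
  anger: TP=34, FN=7+3+7+4+6=27 → 34/61 = 0.5574
  fear: TP=39, FN=5+4+5+2+4=20 → 39/59 = 0.6610
  surprise: TP=21, FN=7+5+5+9+9=35 → 21/56 = 0.3750
  disgust: TP=32, FN=2+1+3+2+4=12 → 32/44 = 0.7273
Macro-recall = mean = (0.6667 + 0.3846 + 0.5574 + 0.6610 + 0.3750 + 0.7273) / 6 = 0.562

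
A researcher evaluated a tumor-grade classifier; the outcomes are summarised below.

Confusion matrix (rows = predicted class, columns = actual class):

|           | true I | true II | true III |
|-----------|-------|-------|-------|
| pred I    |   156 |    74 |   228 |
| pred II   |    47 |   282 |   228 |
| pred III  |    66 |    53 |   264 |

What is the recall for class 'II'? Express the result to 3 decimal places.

Treat 'II' as positive and all other classes as negative.
recall = TP/(TP+FN).
II: TP=282, FN=74+53=127 → 282/409 = 0.6895

0.689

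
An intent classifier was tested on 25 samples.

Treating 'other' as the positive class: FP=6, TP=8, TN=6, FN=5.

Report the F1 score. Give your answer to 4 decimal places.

0.5926

Precision = TP/(TP+FP) = 8/14 = 0.5714
Recall = TP/(TP+FN) = 8/13 = 0.6154
F1 = 2·TP/(2·TP+FP+FN) = 16/27 = 0.5926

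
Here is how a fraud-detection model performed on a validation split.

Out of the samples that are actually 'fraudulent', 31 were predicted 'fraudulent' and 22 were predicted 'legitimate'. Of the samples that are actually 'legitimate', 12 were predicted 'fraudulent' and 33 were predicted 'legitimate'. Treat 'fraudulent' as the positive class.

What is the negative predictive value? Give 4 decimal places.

0.6000

NPV = TN/(TN+FN) = 33/(33+22) = 0.6000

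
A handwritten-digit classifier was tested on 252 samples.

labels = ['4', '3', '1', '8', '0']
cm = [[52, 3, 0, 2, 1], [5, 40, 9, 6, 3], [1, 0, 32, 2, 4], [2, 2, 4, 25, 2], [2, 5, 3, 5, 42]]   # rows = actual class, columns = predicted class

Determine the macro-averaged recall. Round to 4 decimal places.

0.7606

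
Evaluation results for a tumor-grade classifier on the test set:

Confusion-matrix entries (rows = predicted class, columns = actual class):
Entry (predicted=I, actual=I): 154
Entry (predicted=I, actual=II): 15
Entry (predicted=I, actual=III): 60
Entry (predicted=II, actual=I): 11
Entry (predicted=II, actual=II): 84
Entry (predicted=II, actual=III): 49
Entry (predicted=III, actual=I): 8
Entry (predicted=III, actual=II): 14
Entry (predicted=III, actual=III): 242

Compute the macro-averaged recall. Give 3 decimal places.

Per-class recall (TP/(TP+FN)):
  I: TP=154, FN=11+8=19 → 154/173 = 0.8902
  II: TP=84, FN=15+14=29 → 84/113 = 0.7434
  III: TP=242, FN=60+49=109 → 242/351 = 0.6895
Macro-recall = mean = (0.8902 + 0.7434 + 0.6895) / 3 = 0.774

0.774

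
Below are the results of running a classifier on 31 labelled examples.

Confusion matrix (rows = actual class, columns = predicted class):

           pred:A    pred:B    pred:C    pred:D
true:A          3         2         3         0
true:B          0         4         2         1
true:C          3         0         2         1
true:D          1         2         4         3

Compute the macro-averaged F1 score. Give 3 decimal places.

0.392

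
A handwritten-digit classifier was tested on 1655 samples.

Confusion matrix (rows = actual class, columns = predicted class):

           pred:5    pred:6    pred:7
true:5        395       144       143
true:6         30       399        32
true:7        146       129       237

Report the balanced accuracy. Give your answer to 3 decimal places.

Balanced accuracy = mean of per-class recall.
  5: recall = 395/682 = 0.5792
  6: recall = 399/461 = 0.8655
  7: recall = 237/512 = 0.4629
Mean = (0.5792 + 0.8655 + 0.4629) / 3 = 0.636

0.636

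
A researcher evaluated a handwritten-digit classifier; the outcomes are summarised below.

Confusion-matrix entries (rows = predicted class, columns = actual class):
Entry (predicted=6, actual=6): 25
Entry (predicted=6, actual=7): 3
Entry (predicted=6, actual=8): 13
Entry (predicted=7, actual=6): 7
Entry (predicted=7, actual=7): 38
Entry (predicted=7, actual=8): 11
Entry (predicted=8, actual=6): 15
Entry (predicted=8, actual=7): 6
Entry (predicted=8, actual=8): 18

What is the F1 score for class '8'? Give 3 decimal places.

0.444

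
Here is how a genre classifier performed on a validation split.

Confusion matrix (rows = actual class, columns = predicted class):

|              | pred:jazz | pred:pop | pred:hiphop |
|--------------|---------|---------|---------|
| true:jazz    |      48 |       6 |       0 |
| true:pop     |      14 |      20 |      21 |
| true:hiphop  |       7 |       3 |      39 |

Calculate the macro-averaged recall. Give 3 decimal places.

Per-class recall (TP/(TP+FN)):
  jazz: TP=48, FN=6+0=6 → 48/54 = 0.8889
  pop: TP=20, FN=14+21=35 → 20/55 = 0.3636
  hiphop: TP=39, FN=7+3=10 → 39/49 = 0.7959
Macro-recall = mean = (0.8889 + 0.3636 + 0.7959) / 3 = 0.683

0.683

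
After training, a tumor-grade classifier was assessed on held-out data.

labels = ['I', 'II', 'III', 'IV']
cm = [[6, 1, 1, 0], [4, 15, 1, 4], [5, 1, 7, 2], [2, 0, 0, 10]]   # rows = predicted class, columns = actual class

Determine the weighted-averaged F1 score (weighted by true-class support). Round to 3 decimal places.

0.632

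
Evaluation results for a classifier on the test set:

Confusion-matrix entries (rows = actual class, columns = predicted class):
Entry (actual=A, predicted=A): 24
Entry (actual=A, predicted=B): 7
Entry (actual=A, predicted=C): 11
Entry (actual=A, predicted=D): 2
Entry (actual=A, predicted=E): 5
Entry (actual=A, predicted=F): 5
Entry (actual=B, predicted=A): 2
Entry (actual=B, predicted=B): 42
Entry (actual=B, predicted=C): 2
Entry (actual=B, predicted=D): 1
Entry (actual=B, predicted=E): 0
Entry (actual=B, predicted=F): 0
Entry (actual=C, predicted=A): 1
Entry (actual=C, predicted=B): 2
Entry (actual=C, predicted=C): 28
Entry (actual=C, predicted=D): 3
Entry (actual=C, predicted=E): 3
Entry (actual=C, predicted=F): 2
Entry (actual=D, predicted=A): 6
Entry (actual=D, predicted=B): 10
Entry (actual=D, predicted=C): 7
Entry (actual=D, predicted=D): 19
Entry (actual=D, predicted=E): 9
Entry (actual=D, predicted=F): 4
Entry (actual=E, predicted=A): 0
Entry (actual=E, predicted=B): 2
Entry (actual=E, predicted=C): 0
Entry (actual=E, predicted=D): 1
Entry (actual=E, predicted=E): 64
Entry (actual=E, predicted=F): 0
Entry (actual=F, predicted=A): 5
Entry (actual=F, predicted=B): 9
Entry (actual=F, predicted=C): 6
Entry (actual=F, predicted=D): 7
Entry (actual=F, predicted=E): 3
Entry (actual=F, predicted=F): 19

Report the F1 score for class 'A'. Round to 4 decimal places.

0.5217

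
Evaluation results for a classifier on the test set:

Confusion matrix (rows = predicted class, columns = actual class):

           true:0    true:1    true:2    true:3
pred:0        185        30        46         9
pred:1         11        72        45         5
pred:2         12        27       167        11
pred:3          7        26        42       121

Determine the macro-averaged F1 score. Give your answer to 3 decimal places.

0.654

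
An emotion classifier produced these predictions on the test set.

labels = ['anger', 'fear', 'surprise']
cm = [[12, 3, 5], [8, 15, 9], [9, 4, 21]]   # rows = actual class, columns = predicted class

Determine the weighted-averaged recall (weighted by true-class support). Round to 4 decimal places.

0.5581

Per-class recall (TP/(TP+FN)):
  anger: TP=12, FN=3+5=8 → 12/20 = 0.60000
  fear: TP=15, FN=8+9=17 → 15/32 = 0.46875
  surprise: TP=21, FN=9+4=13 → 21/34 = 0.61765
Weighted-recall = Σ (supportᵢ/N)·recallᵢ with N=86: (20/86)·0.60000 + (32/86)·0.46875 + (34/86)·0.61765 = 0.5581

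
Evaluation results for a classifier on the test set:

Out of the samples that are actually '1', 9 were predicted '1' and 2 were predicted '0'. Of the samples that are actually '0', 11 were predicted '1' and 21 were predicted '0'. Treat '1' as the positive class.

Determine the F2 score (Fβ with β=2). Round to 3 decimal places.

Fβ = (1+β²)·TP / ((1+β²)·TP + β²·FN + FP), with β²=4
= 5·9 / (5·9 + 4·2 + 11) = 0.703

0.703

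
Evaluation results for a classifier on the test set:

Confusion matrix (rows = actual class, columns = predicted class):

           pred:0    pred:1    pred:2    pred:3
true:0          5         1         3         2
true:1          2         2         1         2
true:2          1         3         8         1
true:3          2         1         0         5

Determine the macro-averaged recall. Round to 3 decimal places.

0.495

Per-class recall (TP/(TP+FN)):
  0: TP=5, FN=1+3+2=6 → 5/11 = 0.4545
  1: TP=2, FN=2+1+2=5 → 2/7 = 0.2857
  2: TP=8, FN=1+3+1=5 → 8/13 = 0.6154
  3: TP=5, FN=2+1+0=3 → 5/8 = 0.6250
Macro-recall = mean = (0.4545 + 0.2857 + 0.6154 + 0.6250) / 4 = 0.495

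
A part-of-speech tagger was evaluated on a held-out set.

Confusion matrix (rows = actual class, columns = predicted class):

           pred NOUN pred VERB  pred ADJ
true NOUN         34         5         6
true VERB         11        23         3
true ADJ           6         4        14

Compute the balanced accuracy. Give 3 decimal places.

0.654

Balanced accuracy = mean of per-class recall.
  NOUN: recall = 34/45 = 0.7556
  VERB: recall = 23/37 = 0.6216
  ADJ: recall = 14/24 = 0.5833
Mean = (0.7556 + 0.6216 + 0.5833) / 3 = 0.654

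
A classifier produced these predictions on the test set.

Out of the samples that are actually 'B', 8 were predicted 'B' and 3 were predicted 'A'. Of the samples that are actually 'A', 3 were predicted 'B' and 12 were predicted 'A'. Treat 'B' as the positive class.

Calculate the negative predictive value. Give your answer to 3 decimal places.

0.800

NPV = TN/(TN+FN) = 12/(12+3) = 0.800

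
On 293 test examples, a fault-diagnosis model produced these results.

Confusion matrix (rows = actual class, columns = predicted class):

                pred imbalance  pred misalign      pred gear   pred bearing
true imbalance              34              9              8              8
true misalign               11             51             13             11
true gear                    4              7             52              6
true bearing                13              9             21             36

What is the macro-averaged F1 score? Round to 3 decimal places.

0.586

Per-class F1 score (2·TP/(2·TP+FP+FN)):
  imbalance: TP=34, FP=11+4+13=28, FN=9+8+8=25 → 68/121 = 0.5620
  misalign: TP=51, FP=9+7+9=25, FN=11+13+11=35 → 102/162 = 0.6296
  gear: TP=52, FP=8+13+21=42, FN=4+7+6=17 → 104/163 = 0.6380
  bearing: TP=36, FP=8+11+6=25, FN=13+9+21=43 → 72/140 = 0.5143
Macro-F1 score = mean = (0.5620 + 0.6296 + 0.6380 + 0.5143) / 4 = 0.586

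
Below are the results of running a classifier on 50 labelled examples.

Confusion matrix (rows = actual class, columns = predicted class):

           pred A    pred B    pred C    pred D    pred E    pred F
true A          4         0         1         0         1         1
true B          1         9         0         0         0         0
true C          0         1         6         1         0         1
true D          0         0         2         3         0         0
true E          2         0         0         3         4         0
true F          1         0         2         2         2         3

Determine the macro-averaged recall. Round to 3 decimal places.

Per-class recall (TP/(TP+FN)):
  A: TP=4, FN=0+1+0+1+1=3 → 4/7 = 0.5714
  B: TP=9, FN=1+0+0+0+0=1 → 9/10 = 0.9000
  C: TP=6, FN=0+1+1+0+1=3 → 6/9 = 0.6667
  D: TP=3, FN=0+0+2+0+0=2 → 3/5 = 0.6000
  E: TP=4, FN=2+0+0+3+0=5 → 4/9 = 0.4444
  F: TP=3, FN=1+0+2+2+2=7 → 3/10 = 0.3000
Macro-recall = mean = (0.5714 + 0.9000 + 0.6667 + 0.6000 + 0.4444 + 0.3000) / 6 = 0.580

0.580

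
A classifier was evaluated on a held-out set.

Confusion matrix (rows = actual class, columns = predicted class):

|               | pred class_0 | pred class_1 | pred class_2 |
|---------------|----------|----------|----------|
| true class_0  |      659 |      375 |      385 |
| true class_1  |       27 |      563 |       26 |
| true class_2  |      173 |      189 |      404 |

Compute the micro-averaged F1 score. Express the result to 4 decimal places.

0.5805

Micro-averaging pools counts across classes: ΣTP=1626, ΣFP=1175, ΣFN=1175.
Micro-F1 score = 2·TP/(2·TP+FP+FN) on pooled counts = 0.5805 (equals overall accuracy in single-label multiclass).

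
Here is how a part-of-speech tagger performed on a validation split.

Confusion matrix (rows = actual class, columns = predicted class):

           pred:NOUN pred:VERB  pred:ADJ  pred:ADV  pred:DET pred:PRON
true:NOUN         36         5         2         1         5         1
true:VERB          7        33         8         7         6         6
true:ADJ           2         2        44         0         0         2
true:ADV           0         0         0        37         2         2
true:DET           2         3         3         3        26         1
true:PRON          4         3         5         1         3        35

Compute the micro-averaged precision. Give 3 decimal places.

0.710

Micro-averaging pools counts across classes: ΣTP=211, ΣFP=86, ΣFN=86.
Micro-precision = TP/(TP+FP) on pooled counts = 0.710 (equals overall accuracy in single-label multiclass).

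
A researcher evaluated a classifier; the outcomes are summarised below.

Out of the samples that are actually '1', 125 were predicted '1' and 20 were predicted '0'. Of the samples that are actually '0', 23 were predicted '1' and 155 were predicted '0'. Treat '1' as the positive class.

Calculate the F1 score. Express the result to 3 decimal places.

0.853

Precision = TP/(TP+FP) = 125/148 = 0.8446
Recall = TP/(TP+FN) = 125/145 = 0.8621
F1 = 2·TP/(2·TP+FP+FN) = 250/293 = 0.853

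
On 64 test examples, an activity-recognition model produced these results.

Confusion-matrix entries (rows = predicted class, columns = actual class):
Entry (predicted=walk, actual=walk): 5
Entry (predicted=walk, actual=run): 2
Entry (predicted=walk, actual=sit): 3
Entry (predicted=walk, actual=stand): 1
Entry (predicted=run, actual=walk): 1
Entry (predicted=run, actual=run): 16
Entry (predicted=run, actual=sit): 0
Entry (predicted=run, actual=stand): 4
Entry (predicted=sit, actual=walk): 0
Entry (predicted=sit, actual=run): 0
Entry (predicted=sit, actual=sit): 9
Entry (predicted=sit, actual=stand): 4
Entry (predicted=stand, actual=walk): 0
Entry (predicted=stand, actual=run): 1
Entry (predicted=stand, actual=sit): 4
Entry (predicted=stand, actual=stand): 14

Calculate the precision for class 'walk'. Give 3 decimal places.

0.455

One-vs-rest for 'walk': TP = diagonal; FP = other classes predicted 'walk'; FN = 'walk' predicted as other.
precision = TP/(TP+FP).
walk: TP=5, FP=2+3+1=6 → 5/11 = 0.4545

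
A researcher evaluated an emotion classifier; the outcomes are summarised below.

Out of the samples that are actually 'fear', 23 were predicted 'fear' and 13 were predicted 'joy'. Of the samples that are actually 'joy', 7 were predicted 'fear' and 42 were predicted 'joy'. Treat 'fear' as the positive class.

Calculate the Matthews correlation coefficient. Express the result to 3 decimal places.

0.513

MCC = (TP·TN − FP·FN) / √((TP+FP)(TP+FN)(TN+FP)(TN+FN))
Numerator = 23·42 − 7·13 = 875
Denominator = √(30·36·49·55) = √2910600 = 1706.0481
MCC = 875 / 1706.0481 = 0.513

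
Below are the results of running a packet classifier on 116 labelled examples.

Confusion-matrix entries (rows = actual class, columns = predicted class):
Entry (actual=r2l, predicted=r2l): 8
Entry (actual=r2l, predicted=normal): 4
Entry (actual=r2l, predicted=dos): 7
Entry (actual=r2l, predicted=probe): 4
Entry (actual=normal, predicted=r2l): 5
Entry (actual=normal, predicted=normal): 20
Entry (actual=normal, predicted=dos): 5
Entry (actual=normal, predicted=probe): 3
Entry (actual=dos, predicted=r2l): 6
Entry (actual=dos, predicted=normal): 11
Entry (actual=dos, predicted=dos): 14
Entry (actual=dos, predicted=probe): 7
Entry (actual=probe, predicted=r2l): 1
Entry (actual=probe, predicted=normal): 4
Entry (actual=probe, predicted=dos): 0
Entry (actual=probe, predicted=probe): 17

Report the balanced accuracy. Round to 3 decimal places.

Balanced accuracy = mean of per-class recall.
  r2l: recall = 8/23 = 0.3478
  normal: recall = 20/33 = 0.6061
  dos: recall = 14/38 = 0.3684
  probe: recall = 17/22 = 0.7727
Mean = (0.3478 + 0.6061 + 0.3684 + 0.7727) / 4 = 0.524

0.524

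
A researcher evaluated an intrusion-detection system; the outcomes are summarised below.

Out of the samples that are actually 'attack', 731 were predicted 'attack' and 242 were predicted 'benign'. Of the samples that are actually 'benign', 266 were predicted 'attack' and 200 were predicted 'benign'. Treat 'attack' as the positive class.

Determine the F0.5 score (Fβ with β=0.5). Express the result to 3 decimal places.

0.737

Fβ = (1+β²)·TP / ((1+β²)·TP + β²·FN + FP), with β²=1/4
= 1.25·731 / (1.25·731 + 0.25·242 + 266) = 0.737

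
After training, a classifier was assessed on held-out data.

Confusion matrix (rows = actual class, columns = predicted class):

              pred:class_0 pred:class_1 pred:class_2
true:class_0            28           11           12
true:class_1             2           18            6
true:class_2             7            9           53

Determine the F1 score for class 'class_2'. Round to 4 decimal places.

0.7571

One-vs-rest for 'class_2': TP = diagonal; FP = other classes predicted 'class_2'; FN = 'class_2' predicted as other.
F1 score = 2·TP/(2·TP+FP+FN).
class_2: TP=53, FP=12+6=18, FN=7+9=16 → 106/140 = 0.75714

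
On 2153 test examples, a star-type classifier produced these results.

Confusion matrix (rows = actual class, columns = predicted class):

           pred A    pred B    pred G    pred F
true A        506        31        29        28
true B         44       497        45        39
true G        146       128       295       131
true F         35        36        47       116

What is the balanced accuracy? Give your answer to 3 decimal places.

Balanced accuracy = mean of per-class recall.
  A: recall = 506/594 = 0.8519
  B: recall = 497/625 = 0.7952
  G: recall = 295/700 = 0.4214
  F: recall = 116/234 = 0.4957
Mean = (0.8519 + 0.7952 + 0.4214 + 0.4957) / 4 = 0.641

0.641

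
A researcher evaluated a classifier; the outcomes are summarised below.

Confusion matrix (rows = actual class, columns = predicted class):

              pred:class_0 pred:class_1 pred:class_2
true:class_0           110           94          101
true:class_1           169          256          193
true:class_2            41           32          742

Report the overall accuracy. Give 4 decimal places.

0.6375

Accuracy = trace / total = (110+256+742=1108) / 1738 = 1108/1738 = 0.6375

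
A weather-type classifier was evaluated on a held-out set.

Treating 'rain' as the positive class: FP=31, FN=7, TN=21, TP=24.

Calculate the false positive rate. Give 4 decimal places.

FPR = FP/(FP+TN) = 31/(31+21) = 0.5962

0.5962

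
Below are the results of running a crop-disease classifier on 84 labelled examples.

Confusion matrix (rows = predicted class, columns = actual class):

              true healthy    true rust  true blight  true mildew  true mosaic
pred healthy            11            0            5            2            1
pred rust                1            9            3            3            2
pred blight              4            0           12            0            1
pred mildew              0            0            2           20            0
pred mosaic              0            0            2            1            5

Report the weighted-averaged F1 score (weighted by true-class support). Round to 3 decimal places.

0.679

Per-class F1 score (2·TP/(2·TP+FP+FN)):
  healthy: TP=11, FP=0+5+2+1=8, FN=1+4+0+0=5 → 22/35 = 0.6286
  rust: TP=9, FP=1+3+3+2=9, FN=0+0+0+0=0 → 18/27 = 0.6667
  blight: TP=12, FP=4+0+0+1=5, FN=5+3+2+2=12 → 24/41 = 0.5854
  mildew: TP=20, FP=0+0+2+0=2, FN=2+3+0+1=6 → 40/48 = 0.8333
  mosaic: TP=5, FP=0+0+2+1=3, FN=1+2+1+0=4 → 10/17 = 0.5882
Weighted-F1 score = Σ (supportᵢ/N)·F1 scoreᵢ with N=84: (16/84)·0.6286 + (9/84)·0.6667 + (24/84)·0.5854 + (26/84)·0.8333 + (9/84)·0.5882 = 0.679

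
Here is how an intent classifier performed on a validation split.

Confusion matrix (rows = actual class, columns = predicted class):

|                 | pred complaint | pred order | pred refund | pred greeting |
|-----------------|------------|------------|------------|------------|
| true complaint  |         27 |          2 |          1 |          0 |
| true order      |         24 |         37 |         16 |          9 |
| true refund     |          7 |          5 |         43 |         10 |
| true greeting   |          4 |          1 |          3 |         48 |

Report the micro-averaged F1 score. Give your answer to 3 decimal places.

0.654

Micro-averaging pools counts across classes: ΣTP=155, ΣFP=82, ΣFN=82.
Micro-F1 score = 2·TP/(2·TP+FP+FN) on pooled counts = 0.654 (equals overall accuracy in single-label multiclass).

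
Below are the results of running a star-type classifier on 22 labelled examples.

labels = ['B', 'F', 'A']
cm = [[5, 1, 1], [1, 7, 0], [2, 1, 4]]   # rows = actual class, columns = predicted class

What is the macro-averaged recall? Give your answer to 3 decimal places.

0.720

Per-class recall (TP/(TP+FN)):
  B: TP=5, FN=1+1=2 → 5/7 = 0.7143
  F: TP=7, FN=1+0=1 → 7/8 = 0.8750
  A: TP=4, FN=2+1=3 → 4/7 = 0.5714
Macro-recall = mean = (0.7143 + 0.8750 + 0.5714) / 3 = 0.720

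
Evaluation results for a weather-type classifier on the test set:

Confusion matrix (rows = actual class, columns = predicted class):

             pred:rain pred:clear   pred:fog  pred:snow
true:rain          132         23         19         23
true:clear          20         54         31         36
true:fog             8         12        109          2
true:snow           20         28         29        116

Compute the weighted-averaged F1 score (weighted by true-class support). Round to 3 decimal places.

0.616

Per-class F1 score (2·TP/(2·TP+FP+FN)):
  rain: TP=132, FP=20+8+20=48, FN=23+19+23=65 → 264/377 = 0.7003
  clear: TP=54, FP=23+12+28=63, FN=20+31+36=87 → 108/258 = 0.4186
  fog: TP=109, FP=19+31+29=79, FN=8+12+2=22 → 218/319 = 0.6834
  snow: TP=116, FP=23+36+2=61, FN=20+28+29=77 → 232/370 = 0.6270
Weighted-F1 score = Σ (supportᵢ/N)·F1 scoreᵢ with N=662: (197/662)·0.7003 + (141/662)·0.4186 + (131/662)·0.6834 + (193/662)·0.6270 = 0.616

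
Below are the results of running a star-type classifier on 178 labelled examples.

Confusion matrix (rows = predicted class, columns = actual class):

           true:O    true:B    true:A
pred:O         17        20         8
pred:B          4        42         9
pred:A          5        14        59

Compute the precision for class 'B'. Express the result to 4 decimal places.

0.7636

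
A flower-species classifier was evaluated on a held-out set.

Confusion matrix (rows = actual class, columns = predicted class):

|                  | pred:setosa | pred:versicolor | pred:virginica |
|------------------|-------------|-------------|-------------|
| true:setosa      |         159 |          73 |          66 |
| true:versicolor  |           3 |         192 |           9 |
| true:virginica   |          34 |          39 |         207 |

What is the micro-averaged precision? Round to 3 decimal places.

0.714

Micro-averaging pools counts across classes: ΣTP=558, ΣFP=224, ΣFN=224.
Micro-precision = TP/(TP+FP) on pooled counts = 0.714 (equals overall accuracy in single-label multiclass).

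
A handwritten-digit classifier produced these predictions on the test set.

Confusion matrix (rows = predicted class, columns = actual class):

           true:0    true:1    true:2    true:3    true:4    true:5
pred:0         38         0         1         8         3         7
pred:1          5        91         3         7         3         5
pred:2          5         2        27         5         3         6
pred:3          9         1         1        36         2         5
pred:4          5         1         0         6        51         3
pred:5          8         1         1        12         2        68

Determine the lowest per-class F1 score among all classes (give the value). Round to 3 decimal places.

Per-class F1 score (2·TP/(2·TP+FP+FN)):
  0: TP=38, FP=0+1+8+3+7=19, FN=5+5+9+5+8=32 → 76/127 = 0.5984
  1: TP=91, FP=5+3+7+3+5=23, FN=0+2+1+1+1=5 → 182/210 = 0.8667
  2: TP=27, FP=5+2+5+3+6=21, FN=1+3+1+0+1=6 → 54/81 = 0.6667
  3: TP=36, FP=9+1+1+2+5=18, FN=8+7+5+6+12=38 → 72/128 = 0.5625
  4: TP=51, FP=5+1+0+6+3=15, FN=3+3+3+2+2=13 → 102/130 = 0.7846
  5: TP=68, FP=8+1+1+12+2=24, FN=7+5+6+5+3=26 → 136/186 = 0.7312
Lowest is class '3' with F1 score = 0.563.

0.563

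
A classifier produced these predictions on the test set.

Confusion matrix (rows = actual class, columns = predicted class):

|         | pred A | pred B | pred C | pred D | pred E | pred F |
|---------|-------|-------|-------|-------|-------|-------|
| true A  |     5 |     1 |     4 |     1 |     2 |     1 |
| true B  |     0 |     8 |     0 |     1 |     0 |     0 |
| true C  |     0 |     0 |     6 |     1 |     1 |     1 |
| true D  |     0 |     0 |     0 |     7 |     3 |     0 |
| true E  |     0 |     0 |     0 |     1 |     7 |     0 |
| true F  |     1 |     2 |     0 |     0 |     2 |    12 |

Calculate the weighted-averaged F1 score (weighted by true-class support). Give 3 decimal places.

0.665

Per-class F1 score (2·TP/(2·TP+FP+FN)):
  A: TP=5, FP=0+0+0+0+1=1, FN=1+4+1+2+1=9 → 10/20 = 0.5000
  B: TP=8, FP=1+0+0+0+2=3, FN=0+0+1+0+0=1 → 16/20 = 0.8000
  C: TP=6, FP=4+0+0+0+0=4, FN=0+0+1+1+1=3 → 12/19 = 0.6316
  D: TP=7, FP=1+1+1+1+0=4, FN=0+0+0+3+0=3 → 14/21 = 0.6667
  E: TP=7, FP=2+0+1+3+2=8, FN=0+0+0+1+0=1 → 14/23 = 0.6087
  F: TP=12, FP=1+0+1+0+0=2, FN=1+2+0+0+2=5 → 24/31 = 0.7742
Weighted-F1 score = Σ (supportᵢ/N)·F1 scoreᵢ with N=67: (14/67)·0.5000 + (9/67)·0.8000 + (9/67)·0.6316 + (10/67)·0.6667 + (8/67)·0.6087 + (17/67)·0.7742 = 0.665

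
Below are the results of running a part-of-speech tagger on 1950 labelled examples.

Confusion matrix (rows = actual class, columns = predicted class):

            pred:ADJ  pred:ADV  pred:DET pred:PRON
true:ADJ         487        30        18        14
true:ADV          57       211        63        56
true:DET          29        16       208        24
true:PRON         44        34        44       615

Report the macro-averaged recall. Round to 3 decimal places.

0.754

Per-class recall (TP/(TP+FN)):
  ADJ: TP=487, FN=30+18+14=62 → 487/549 = 0.8871
  ADV: TP=211, FN=57+63+56=176 → 211/387 = 0.5452
  DET: TP=208, FN=29+16+24=69 → 208/277 = 0.7509
  PRON: TP=615, FN=44+34+44=122 → 615/737 = 0.8345
Macro-recall = mean = (0.8871 + 0.5452 + 0.7509 + 0.8345) / 4 = 0.754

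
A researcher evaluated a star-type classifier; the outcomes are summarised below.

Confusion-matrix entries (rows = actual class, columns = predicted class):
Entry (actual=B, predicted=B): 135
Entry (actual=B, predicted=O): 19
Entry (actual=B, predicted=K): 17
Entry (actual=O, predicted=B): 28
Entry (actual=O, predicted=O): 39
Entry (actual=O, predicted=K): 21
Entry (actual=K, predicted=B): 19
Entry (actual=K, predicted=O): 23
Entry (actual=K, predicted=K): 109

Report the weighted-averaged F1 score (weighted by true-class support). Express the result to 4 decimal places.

0.6875

Per-class F1 score (2·TP/(2·TP+FP+FN)):
  B: TP=135, FP=28+19=47, FN=19+17=36 → 270/353 = 0.76487
  O: TP=39, FP=19+23=42, FN=28+21=49 → 78/169 = 0.46154
  K: TP=109, FP=17+21=38, FN=19+23=42 → 218/298 = 0.73154
Weighted-F1 score = Σ (supportᵢ/N)·F1 scoreᵢ with N=410: (171/410)·0.76487 + (88/410)·0.46154 + (151/410)·0.73154 = 0.6875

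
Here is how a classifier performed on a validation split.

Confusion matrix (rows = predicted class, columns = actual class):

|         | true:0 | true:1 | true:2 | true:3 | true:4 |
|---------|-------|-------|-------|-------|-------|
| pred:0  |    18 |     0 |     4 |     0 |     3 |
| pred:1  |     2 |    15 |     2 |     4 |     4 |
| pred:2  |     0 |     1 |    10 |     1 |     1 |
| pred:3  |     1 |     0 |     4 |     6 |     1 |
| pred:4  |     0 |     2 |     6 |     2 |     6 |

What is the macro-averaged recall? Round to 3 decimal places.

Per-class recall (TP/(TP+FN)):
  0: TP=18, FN=2+0+1+0=3 → 18/21 = 0.8571
  1: TP=15, FN=0+1+0+2=3 → 15/18 = 0.8333
  2: TP=10, FN=4+2+4+6=16 → 10/26 = 0.3846
  3: TP=6, FN=0+4+1+2=7 → 6/13 = 0.4615
  4: TP=6, FN=3+4+1+1=9 → 6/15 = 0.4000
Macro-recall = mean = (0.8571 + 0.8333 + 0.3846 + 0.4615 + 0.4000) / 5 = 0.587

0.587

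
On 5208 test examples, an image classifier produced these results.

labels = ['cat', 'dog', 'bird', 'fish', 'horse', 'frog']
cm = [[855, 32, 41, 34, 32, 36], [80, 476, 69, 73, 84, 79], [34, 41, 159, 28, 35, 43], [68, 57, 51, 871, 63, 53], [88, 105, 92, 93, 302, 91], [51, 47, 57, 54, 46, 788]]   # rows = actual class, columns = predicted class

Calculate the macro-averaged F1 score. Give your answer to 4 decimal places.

0.6167

Per-class F1 score (2·TP/(2·TP+FP+FN)):
  cat: TP=855, FP=80+34+68+88+51=321, FN=32+41+34+32+36=175 → 1710/2206 = 0.77516
  dog: TP=476, FP=32+41+57+105+47=282, FN=80+69+73+84+79=385 → 952/1619 = 0.58802
  bird: TP=159, FP=41+69+51+92+57=310, FN=34+41+28+35+43=181 → 318/809 = 0.39308
  fish: TP=871, FP=34+73+28+93+54=282, FN=68+57+51+63+53=292 → 1742/2316 = 0.75216
  horse: TP=302, FP=32+84+35+63+46=260, FN=88+105+92+93+91=469 → 604/1333 = 0.45311
  frog: TP=788, FP=36+79+43+53+91=302, FN=51+47+57+54+46=255 → 1576/2133 = 0.73887
Macro-F1 score = mean = (0.77516 + 0.58802 + 0.39308 + 0.75216 + 0.45311 + 0.73887) / 6 = 0.6167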